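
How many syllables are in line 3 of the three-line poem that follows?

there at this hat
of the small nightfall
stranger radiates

Line 3: "stranger radiates": 2+3 = 5

5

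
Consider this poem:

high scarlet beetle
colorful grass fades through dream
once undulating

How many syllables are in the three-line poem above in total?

Line 1: high (1), scarlet (2), beetle (2) → 5
Line 2: colorful (3), grass (1), fades (1), through (1), dream (1) → 7
Line 3: once (1), undulating (4) → 5
Total: 5 + 7 + 5 = 17

17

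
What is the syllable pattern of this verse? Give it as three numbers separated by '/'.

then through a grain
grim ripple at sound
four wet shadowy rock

4/5/6

Line 1: then(1) + through(1) + a(1) + grain(1) = 4
Line 2: grim(1) + ripple(2) + at(1) + sound(1) = 5
Line 3: four(1) + wet(1) + shadowy(3) + rock(1) = 6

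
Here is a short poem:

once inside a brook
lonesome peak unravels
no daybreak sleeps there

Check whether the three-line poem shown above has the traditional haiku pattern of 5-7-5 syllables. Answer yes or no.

Line 1: once(1) + inside(2) + a(1) + brook(1) = 5 ✓
Line 2: lonesome(2) + peak(1) + unravels(3) = 6 (expected 7)
Line 3: no(1) + daybreak(2) + sleeps(1) + there(1) = 5 ✓

No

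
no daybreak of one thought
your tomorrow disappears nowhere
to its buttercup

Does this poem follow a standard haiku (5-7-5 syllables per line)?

No

Line 1: "no daybreak of one thought": 1+2+1+1+1 = 6 (expected 5)
Line 2: "your tomorrow disappears nowhere": 1+3+3+2 = 9 (expected 7)
Line 3: "to its buttercup": 1+1+3 = 5 ✓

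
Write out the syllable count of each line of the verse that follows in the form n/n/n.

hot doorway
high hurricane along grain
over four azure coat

3/7/6

Line 1: hot(1) + doorway(2) = 3
Line 2: high(1) + hurricane(3) + along(2) + grain(1) = 7
Line 3: over(2) + four(1) + azure(2) + coat(1) = 6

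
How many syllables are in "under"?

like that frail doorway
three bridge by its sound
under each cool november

2

"under" has 2 syllables.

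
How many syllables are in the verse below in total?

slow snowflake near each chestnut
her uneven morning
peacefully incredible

20

Line 1: slow (1), snowflake (2), near (1), each (1), chestnut (2) → 7
Line 2: her (1), uneven (3), morning (2) → 6
Line 3: peacefully (3), incredible (4) → 7
Total: 7 + 6 + 7 = 20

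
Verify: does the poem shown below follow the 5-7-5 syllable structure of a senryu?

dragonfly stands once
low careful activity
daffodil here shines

Line 1: "dragonfly stands once": 3+1+1 = 5 ✓
Line 2: "low careful activity": 1+2+4 = 7 ✓
Line 3: "daffodil here shines": 3+1+1 = 5 ✓

Yes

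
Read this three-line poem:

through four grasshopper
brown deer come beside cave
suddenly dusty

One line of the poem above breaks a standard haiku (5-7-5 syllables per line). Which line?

Line 2

Line 1: "through four grasshopper": 1+1+3 = 5 ✓
Line 2: "brown deer come beside cave": 1+1+1+2+1 = 6 (expected 7)
Line 3: "suddenly dusty": 3+2 = 5 ✓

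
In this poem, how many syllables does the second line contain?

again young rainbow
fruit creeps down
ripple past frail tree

The second line: fruit (1), creeps (1), down (1) → 3

3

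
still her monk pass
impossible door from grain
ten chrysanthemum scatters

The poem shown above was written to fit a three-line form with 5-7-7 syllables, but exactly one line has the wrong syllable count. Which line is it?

Line 1

Line 1: still(1) + her(1) + monk(1) + pass(1) = 4 (expected 5)
Line 2: impossible(4) + door(1) + from(1) + grain(1) = 7 ✓
Line 3: ten(1) + chrysanthemum(4) + scatters(2) = 7 ✓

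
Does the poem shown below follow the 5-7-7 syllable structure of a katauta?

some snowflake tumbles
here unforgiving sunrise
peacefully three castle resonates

Line 1: some (1), snowflake (2), tumbles (2) → 5 ✓
Line 2: here (1), unforgiving (4), sunrise (2) → 7 ✓
Line 3: peacefully (3), three (1), castle (2), resonates (3) → 9 (expected 7)

No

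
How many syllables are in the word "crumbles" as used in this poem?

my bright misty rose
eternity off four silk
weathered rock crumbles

2

"crumbles" has 2 syllables.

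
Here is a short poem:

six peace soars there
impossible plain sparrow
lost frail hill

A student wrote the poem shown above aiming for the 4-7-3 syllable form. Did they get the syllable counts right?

Yes

Line 1: six(1) + peace(1) + soars(1) + there(1) = 4 ✓
Line 2: impossible(4) + plain(1) + sparrow(2) = 7 ✓
Line 3: lost(1) + frail(1) + hill(1) = 3 ✓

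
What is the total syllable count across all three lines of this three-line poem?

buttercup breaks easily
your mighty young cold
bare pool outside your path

18

Line 1: "buttercup breaks easily": 3+1+3 = 7
Line 2: "your mighty young cold": 1+2+1+1 = 5
Line 3: "bare pool outside your path": 1+1+2+1+1 = 6
Total: 7 + 5 + 6 = 18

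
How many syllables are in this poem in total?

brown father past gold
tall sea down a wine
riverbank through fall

15

Line 1: "brown father past gold": 1+2+1+1 = 5
Line 2: "tall sea down a wine": 1+1+1+1+1 = 5
Line 3: "riverbank through fall": 3+1+1 = 5
Total: 5 + 5 + 5 = 15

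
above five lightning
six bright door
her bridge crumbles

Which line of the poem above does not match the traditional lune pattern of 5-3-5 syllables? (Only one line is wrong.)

The third line

Line 1: above (2), five (1), lightning (2) → 5 ✓
Line 2: six (1), bright (1), door (1) → 3 ✓
Line 3: her (1), bridge (1), crumbles (2) → 4 (expected 5)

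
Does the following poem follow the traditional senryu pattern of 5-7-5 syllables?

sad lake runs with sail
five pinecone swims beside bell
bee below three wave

Yes

Line 1: "sad lake runs with sail": 1+1+1+1+1 = 5 ✓
Line 2: "five pinecone swims beside bell": 1+2+1+2+1 = 7 ✓
Line 3: "bee below three wave": 1+2+1+1 = 5 ✓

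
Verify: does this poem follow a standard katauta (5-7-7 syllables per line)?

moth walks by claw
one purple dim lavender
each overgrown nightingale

No

Line 1: moth(1) + walks(1) + by(1) + claw(1) = 4 (expected 5)
Line 2: one(1) + purple(2) + dim(1) + lavender(3) = 7 ✓
Line 3: each(1) + overgrown(3) + nightingale(3) = 7 ✓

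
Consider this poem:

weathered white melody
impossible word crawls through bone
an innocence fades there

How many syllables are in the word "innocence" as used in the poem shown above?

3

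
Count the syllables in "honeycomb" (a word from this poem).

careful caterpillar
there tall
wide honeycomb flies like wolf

3

"honeycomb" has 3 syllables.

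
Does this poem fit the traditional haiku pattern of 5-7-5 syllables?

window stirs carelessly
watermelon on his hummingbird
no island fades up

Line 1: "window stirs carelessly": 2+1+3 = 6 (expected 5)
Line 2: "watermelon on his hummingbird": 4+1+1+3 = 9 (expected 7)
Line 3: "no island fades up": 1+2+1+1 = 5 ✓

No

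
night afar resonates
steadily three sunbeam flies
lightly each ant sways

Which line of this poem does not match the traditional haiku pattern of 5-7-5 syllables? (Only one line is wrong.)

Line 1

Line 1: night(1) + afar(2) + resonates(3) = 6 (expected 5)
Line 2: steadily(3) + three(1) + sunbeam(2) + flies(1) = 7 ✓
Line 3: lightly(2) + each(1) + ant(1) + sways(1) = 5 ✓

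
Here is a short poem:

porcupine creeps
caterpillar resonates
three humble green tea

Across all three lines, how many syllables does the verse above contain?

16

Line 1: porcupine (3), creeps (1) → 4
Line 2: caterpillar (4), resonates (3) → 7
Line 3: three (1), humble (2), green (1), tea (1) → 5
Total: 4 + 7 + 5 = 16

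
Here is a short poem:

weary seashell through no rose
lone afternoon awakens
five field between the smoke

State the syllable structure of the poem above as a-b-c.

Line 1: weary(2) + seashell(2) + through(1) + no(1) + rose(1) = 7
Line 2: lone(1) + afternoon(3) + awakens(3) = 7
Line 3: five(1) + field(1) + between(2) + the(1) + smoke(1) = 6

7-7-6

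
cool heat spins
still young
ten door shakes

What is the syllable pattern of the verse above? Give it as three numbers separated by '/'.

3/2/3

Line 1: "cool heat spins": 1+1+1 = 3
Line 2: "still young": 1+1 = 2
Line 3: "ten door shakes": 1+1+1 = 3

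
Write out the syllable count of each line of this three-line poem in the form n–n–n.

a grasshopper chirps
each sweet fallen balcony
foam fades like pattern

Line 1: a (1), grasshopper (3), chirps (1) → 5
Line 2: each (1), sweet (1), fallen (2), balcony (3) → 7
Line 3: foam (1), fades (1), like (1), pattern (2) → 5

5–7–5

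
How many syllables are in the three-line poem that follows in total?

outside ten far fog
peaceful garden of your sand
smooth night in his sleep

Line 1: outside(2) + ten(1) + far(1) + fog(1) = 5
Line 2: peaceful(2) + garden(2) + of(1) + your(1) + sand(1) = 7
Line 3: smooth(1) + night(1) + in(1) + his(1) + sleep(1) = 5
Total: 5 + 7 + 5 = 17

17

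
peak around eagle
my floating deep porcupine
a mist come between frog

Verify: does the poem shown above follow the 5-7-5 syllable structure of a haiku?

No

Line 1: peak(1) + around(2) + eagle(2) = 5 ✓
Line 2: my(1) + floating(2) + deep(1) + porcupine(3) = 7 ✓
Line 3: a(1) + mist(1) + come(1) + between(2) + frog(1) = 6 (expected 5)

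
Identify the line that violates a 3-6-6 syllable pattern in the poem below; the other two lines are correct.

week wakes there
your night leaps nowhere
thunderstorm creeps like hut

Line 2

Line 1: "week wakes there": 1+1+1 = 3 ✓
Line 2: "your night leaps nowhere": 1+1+1+2 = 5 (expected 6)
Line 3: "thunderstorm creeps like hut": 3+1+1+1 = 6 ✓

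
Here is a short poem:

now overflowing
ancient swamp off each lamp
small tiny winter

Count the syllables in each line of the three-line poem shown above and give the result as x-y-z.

Line 1: "now overflowing": 1+4 = 5
Line 2: "ancient swamp off each lamp": 2+1+1+1+1 = 6
Line 3: "small tiny winter": 1+2+2 = 5

5-6-5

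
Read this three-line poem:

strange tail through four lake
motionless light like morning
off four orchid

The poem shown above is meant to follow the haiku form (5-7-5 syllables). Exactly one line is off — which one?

Line 1: "strange tail through four lake": 1+1+1+1+1 = 5 ✓
Line 2: "motionless light like morning": 3+1+1+2 = 7 ✓
Line 3: "off four orchid": 1+1+2 = 4 (expected 5)

The third line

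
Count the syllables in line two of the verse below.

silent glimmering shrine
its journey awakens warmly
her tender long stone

8

Line two: "its journey awakens warmly": 1+2+3+2 = 8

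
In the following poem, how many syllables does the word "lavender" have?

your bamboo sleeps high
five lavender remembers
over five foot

3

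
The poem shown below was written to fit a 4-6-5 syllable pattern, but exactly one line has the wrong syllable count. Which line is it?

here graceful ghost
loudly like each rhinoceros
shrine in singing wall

The second line

Line 1: "here graceful ghost": 1+2+1 = 4 ✓
Line 2: "loudly like each rhinoceros": 2+1+1+4 = 8 (expected 6)
Line 3: "shrine in singing wall": 1+1+2+1 = 5 ✓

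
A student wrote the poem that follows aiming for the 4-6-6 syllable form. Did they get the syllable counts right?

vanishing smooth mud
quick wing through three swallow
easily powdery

Line 1: vanishing(3) + smooth(1) + mud(1) = 5 (expected 4)
Line 2: quick(1) + wing(1) + through(1) + three(1) + swallow(2) = 6 ✓
Line 3: easily(3) + powdery(3) = 6 ✓

No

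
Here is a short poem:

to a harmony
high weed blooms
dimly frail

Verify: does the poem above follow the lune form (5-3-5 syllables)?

Line 1: "to a harmony": 1+1+3 = 5 ✓
Line 2: "high weed blooms": 1+1+1 = 3 ✓
Line 3: "dimly frail": 2+1 = 3 (expected 5)

No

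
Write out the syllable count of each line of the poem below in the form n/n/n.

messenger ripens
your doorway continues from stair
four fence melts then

Line 1: messenger (3), ripens (2) → 5
Line 2: your (1), doorway (2), continues (3), from (1), stair (1) → 8
Line 3: four (1), fence (1), melts (1), then (1) → 4

5/8/4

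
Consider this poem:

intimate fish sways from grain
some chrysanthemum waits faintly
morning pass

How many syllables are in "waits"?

1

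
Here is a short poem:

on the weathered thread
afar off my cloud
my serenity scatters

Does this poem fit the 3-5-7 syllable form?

No

Line 1: on(1) + the(1) + weathered(2) + thread(1) = 5 (expected 3)
Line 2: afar(2) + off(1) + my(1) + cloud(1) = 5 ✓
Line 3: my(1) + serenity(4) + scatters(2) = 7 ✓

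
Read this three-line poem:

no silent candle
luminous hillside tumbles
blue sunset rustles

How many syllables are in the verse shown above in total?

Line 1: no (1), silent (2), candle (2) → 5
Line 2: luminous (3), hillside (2), tumbles (2) → 7
Line 3: blue (1), sunset (2), rustles (2) → 5
Total: 5 + 7 + 5 = 17

17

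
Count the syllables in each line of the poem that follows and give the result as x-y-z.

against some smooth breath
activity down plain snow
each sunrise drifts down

5-7-5

Line 1: "against some smooth breath": 2+1+1+1 = 5
Line 2: "activity down plain snow": 4+1+1+1 = 7
Line 3: "each sunrise drifts down": 1+2+1+1 = 5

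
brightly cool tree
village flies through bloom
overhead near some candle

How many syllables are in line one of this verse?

4

Line one: brightly (2), cool (1), tree (1) → 4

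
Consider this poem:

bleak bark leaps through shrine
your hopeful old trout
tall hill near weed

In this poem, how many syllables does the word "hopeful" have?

2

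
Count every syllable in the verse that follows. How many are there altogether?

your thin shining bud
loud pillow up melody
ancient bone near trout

17

Line 1: "your thin shining bud": 1+1+2+1 = 5
Line 2: "loud pillow up melody": 1+2+1+3 = 7
Line 3: "ancient bone near trout": 2+1+1+1 = 5
Total: 5 + 7 + 5 = 17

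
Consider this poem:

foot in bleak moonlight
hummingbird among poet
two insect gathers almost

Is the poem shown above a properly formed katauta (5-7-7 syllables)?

Line 1: foot (1), in (1), bleak (1), moonlight (2) → 5 ✓
Line 2: hummingbird (3), among (2), poet (2) → 7 ✓
Line 3: two (1), insect (2), gathers (2), almost (2) → 7 ✓

Yes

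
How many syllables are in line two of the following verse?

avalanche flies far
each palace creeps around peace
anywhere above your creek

7

Line two: each (1), palace (2), creeps (1), around (2), peace (1) → 7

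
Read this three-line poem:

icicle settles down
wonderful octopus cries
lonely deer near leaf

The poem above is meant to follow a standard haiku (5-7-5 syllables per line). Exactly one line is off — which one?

Line 1

Line 1: icicle(3) + settles(2) + down(1) = 6 (expected 5)
Line 2: wonderful(3) + octopus(3) + cries(1) = 7 ✓
Line 3: lonely(2) + deer(1) + near(1) + leaf(1) = 5 ✓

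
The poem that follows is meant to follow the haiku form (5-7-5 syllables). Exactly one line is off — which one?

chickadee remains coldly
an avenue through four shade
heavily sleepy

Line 1

Line 1: chickadee(3) + remains(2) + coldly(2) = 7 (expected 5)
Line 2: an(1) + avenue(3) + through(1) + four(1) + shade(1) = 7 ✓
Line 3: heavily(3) + sleepy(2) = 5 ✓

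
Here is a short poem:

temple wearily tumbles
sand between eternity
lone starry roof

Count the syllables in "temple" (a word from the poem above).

2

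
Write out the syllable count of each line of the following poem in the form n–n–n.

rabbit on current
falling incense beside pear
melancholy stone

5–7–5

Line 1: rabbit (2), on (1), current (2) → 5
Line 2: falling (2), incense (2), beside (2), pear (1) → 7
Line 3: melancholy (4), stone (1) → 5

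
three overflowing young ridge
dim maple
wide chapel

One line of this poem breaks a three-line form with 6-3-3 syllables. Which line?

Line 1: three(1) + overflowing(4) + young(1) + ridge(1) = 7 (expected 6)
Line 2: dim(1) + maple(2) = 3 ✓
Line 3: wide(1) + chapel(2) = 3 ✓

Line 1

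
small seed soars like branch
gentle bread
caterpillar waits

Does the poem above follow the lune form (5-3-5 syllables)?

Line 1: "small seed soars like branch": 1+1+1+1+1 = 5 ✓
Line 2: "gentle bread": 2+1 = 3 ✓
Line 3: "caterpillar waits": 4+1 = 5 ✓

Yes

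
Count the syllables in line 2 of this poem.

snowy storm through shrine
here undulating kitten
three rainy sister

Line 2: here (1), undulating (4), kitten (2) → 7

7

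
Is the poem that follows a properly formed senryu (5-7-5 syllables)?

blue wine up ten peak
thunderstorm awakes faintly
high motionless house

Yes

Line 1: blue (1), wine (1), up (1), ten (1), peak (1) → 5 ✓
Line 2: thunderstorm (3), awakes (2), faintly (2) → 7 ✓
Line 3: high (1), motionless (3), house (1) → 5 ✓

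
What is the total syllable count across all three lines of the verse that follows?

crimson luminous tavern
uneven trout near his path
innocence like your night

20

Line 1: crimson (2), luminous (3), tavern (2) → 7
Line 2: uneven (3), trout (1), near (1), his (1), path (1) → 7
Line 3: innocence (3), like (1), your (1), night (1) → 6
Total: 7 + 7 + 6 = 20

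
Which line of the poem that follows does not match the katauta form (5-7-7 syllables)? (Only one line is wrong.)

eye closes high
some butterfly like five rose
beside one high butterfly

Line 1

Line 1: eye(1) + closes(2) + high(1) = 4 (expected 5)
Line 2: some(1) + butterfly(3) + like(1) + five(1) + rose(1) = 7 ✓
Line 3: beside(2) + one(1) + high(1) + butterfly(3) = 7 ✓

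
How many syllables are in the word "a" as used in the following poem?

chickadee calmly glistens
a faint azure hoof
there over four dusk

1

"a" has 1 syllable.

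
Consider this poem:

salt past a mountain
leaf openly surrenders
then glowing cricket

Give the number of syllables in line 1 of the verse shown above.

Line 1: "salt past a mountain": 1+1+1+2 = 5

5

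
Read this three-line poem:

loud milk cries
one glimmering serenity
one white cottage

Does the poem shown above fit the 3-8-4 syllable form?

Yes

Line 1: loud(1) + milk(1) + cries(1) = 3 ✓
Line 2: one(1) + glimmering(3) + serenity(4) = 8 ✓
Line 3: one(1) + white(1) + cottage(2) = 4 ✓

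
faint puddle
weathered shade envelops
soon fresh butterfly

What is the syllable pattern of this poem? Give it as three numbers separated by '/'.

Line 1: faint(1) + puddle(2) = 3
Line 2: weathered(2) + shade(1) + envelops(3) = 6
Line 3: soon(1) + fresh(1) + butterfly(3) = 5

3/6/5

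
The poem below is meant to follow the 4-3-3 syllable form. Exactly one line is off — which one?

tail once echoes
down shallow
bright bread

The third line

Line 1: tail(1) + once(1) + echoes(2) = 4 ✓
Line 2: down(1) + shallow(2) = 3 ✓
Line 3: bright(1) + bread(1) = 2 (expected 3)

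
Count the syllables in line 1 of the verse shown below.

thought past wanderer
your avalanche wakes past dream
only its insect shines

5

Line 1: thought(1) + past(1) + wanderer(3) = 5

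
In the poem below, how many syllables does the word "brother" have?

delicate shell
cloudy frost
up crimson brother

2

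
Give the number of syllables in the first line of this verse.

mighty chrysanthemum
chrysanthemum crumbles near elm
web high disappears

6

The first line: mighty (2), chrysanthemum (4) → 6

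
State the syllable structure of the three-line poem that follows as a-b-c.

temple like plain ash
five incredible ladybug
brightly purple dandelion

5-8-8

Line 1: temple(2) + like(1) + plain(1) + ash(1) = 5
Line 2: five(1) + incredible(4) + ladybug(3) = 8
Line 3: brightly(2) + purple(2) + dandelion(4) = 8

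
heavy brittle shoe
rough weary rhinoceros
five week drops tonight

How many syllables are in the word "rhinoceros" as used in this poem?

4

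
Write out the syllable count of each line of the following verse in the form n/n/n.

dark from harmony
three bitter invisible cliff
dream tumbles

Line 1: "dark from harmony": 1+1+3 = 5
Line 2: "three bitter invisible cliff": 1+2+4+1 = 8
Line 3: "dream tumbles": 1+2 = 3

5/8/3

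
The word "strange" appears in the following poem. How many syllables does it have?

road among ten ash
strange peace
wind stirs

1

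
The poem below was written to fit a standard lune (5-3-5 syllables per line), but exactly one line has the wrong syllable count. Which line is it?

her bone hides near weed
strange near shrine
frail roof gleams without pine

Line 1: her (1), bone (1), hides (1), near (1), weed (1) → 5 ✓
Line 2: strange (1), near (1), shrine (1) → 3 ✓
Line 3: frail (1), roof (1), gleams (1), without (2), pine (1) → 6 (expected 5)

The third line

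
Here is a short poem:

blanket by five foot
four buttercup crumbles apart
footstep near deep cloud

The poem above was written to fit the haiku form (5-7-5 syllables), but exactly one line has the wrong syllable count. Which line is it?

Line 1: blanket(2) + by(1) + five(1) + foot(1) = 5 ✓
Line 2: four(1) + buttercup(3) + crumbles(2) + apart(2) = 8 (expected 7)
Line 3: footstep(2) + near(1) + deep(1) + cloud(1) = 5 ✓

The second line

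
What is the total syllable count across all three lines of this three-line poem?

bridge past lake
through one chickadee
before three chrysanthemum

15

Line 1: bridge (1), past (1), lake (1) → 3
Line 2: through (1), one (1), chickadee (3) → 5
Line 3: before (2), three (1), chrysanthemum (4) → 7
Total: 3 + 5 + 7 = 15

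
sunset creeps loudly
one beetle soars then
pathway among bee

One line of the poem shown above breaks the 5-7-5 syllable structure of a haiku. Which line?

Line 2

Line 1: "sunset creeps loudly": 2+1+2 = 5 ✓
Line 2: "one beetle soars then": 1+2+1+1 = 5 (expected 7)
Line 3: "pathway among bee": 2+2+1 = 5 ✓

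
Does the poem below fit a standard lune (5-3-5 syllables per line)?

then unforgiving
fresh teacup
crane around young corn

Line 1: "then unforgiving": 1+4 = 5 ✓
Line 2: "fresh teacup": 1+2 = 3 ✓
Line 3: "crane around young corn": 1+2+1+1 = 5 ✓

Yes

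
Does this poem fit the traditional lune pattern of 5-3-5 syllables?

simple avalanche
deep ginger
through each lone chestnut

Yes

Line 1: simple(2) + avalanche(3) = 5 ✓
Line 2: deep(1) + ginger(2) = 3 ✓
Line 3: through(1) + each(1) + lone(1) + chestnut(2) = 5 ✓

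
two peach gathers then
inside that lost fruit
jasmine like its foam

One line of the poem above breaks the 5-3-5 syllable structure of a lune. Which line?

The second line

Line 1: "two peach gathers then": 1+1+2+1 = 5 ✓
Line 2: "inside that lost fruit": 2+1+1+1 = 5 (expected 3)
Line 3: "jasmine like its foam": 2+1+1+1 = 5 ✓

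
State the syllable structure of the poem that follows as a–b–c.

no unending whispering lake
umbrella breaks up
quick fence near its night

Line 1: "no unending whispering lake": 1+3+3+1 = 8
Line 2: "umbrella breaks up": 3+1+1 = 5
Line 3: "quick fence near its night": 1+1+1+1+1 = 5

8–5–5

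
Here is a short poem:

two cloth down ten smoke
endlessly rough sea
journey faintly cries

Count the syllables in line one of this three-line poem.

5

Line one: "two cloth down ten smoke": 1+1+1+1+1 = 5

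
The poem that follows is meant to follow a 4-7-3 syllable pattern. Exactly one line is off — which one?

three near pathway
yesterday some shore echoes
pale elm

The third line

Line 1: three(1) + near(1) + pathway(2) = 4 ✓
Line 2: yesterday(3) + some(1) + shore(1) + echoes(2) = 7 ✓
Line 3: pale(1) + elm(1) = 2 (expected 3)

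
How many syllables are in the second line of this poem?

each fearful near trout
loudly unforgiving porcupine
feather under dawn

9

The second line: loudly(2) + unforgiving(4) + porcupine(3) = 9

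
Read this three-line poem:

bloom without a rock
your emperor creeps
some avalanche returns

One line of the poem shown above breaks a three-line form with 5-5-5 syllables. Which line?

Line 3

Line 1: bloom (1), without (2), a (1), rock (1) → 5 ✓
Line 2: your (1), emperor (3), creeps (1) → 5 ✓
Line 3: some (1), avalanche (3), returns (2) → 6 (expected 5)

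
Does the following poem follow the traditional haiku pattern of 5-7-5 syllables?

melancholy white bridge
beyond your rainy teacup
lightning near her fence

Line 1: melancholy(4) + white(1) + bridge(1) = 6 (expected 5)
Line 2: beyond(2) + your(1) + rainy(2) + teacup(2) = 7 ✓
Line 3: lightning(2) + near(1) + her(1) + fence(1) = 5 ✓

No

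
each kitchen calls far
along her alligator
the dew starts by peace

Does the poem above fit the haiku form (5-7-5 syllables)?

Line 1: "each kitchen calls far": 1+2+1+1 = 5 ✓
Line 2: "along her alligator": 2+1+4 = 7 ✓
Line 3: "the dew starts by peace": 1+1+1+1+1 = 5 ✓

Yes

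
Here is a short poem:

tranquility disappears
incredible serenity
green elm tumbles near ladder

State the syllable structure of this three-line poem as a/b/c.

7/8/7

Line 1: tranquility(4) + disappears(3) = 7
Line 2: incredible(4) + serenity(4) = 8
Line 3: green(1) + elm(1) + tumbles(2) + near(1) + ladder(2) = 7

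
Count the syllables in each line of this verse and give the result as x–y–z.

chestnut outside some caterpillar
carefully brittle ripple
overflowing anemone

Line 1: chestnut (2), outside (2), some (1), caterpillar (4) → 9
Line 2: carefully (3), brittle (2), ripple (2) → 7
Line 3: overflowing (4), anemone (4) → 8

9–7–8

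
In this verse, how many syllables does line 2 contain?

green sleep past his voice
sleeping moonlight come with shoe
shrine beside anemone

7

Line 2: sleeping(2) + moonlight(2) + come(1) + with(1) + shoe(1) = 7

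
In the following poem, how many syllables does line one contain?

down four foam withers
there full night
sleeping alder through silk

5

Line one: "down four foam withers": 1+1+1+2 = 5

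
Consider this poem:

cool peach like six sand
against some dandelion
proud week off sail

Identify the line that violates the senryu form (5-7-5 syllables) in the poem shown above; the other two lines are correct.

Line 1: cool (1), peach (1), like (1), six (1), sand (1) → 5 ✓
Line 2: against (2), some (1), dandelion (4) → 7 ✓
Line 3: proud (1), week (1), off (1), sail (1) → 4 (expected 5)

Line 3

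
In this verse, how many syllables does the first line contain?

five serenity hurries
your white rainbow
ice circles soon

7

The first line: five(1) + serenity(4) + hurries(2) = 7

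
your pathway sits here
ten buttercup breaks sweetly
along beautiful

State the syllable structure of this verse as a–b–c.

5–7–5

Line 1: your (1), pathway (2), sits (1), here (1) → 5
Line 2: ten (1), buttercup (3), breaks (1), sweetly (2) → 7
Line 3: along (2), beautiful (3) → 5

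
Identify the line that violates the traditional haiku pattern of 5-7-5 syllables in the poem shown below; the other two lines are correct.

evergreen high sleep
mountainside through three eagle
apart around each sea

The third line

Line 1: evergreen (3), high (1), sleep (1) → 5 ✓
Line 2: mountainside (3), through (1), three (1), eagle (2) → 7 ✓
Line 3: apart (2), around (2), each (1), sea (1) → 6 (expected 5)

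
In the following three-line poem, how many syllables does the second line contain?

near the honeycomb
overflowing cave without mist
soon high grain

The second line: "overflowing cave without mist": 4+1+2+1 = 8

8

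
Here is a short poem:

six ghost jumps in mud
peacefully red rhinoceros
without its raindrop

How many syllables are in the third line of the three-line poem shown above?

The third line: without (2), its (1), raindrop (2) → 5

5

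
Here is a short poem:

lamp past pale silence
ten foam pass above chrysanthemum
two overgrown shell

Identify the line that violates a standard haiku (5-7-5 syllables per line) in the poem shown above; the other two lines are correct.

Line 1: "lamp past pale silence": 1+1+1+2 = 5 ✓
Line 2: "ten foam pass above chrysanthemum": 1+1+1+2+4 = 9 (expected 7)
Line 3: "two overgrown shell": 1+3+1 = 5 ✓

Line 2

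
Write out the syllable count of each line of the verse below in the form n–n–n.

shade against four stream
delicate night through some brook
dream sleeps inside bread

Line 1: "shade against four stream": 1+2+1+1 = 5
Line 2: "delicate night through some brook": 3+1+1+1+1 = 7
Line 3: "dream sleeps inside bread": 1+1+2+1 = 5

5–7–5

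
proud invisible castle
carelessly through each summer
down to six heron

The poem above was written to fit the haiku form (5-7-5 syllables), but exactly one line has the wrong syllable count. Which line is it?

Line 1: proud(1) + invisible(4) + castle(2) = 7 (expected 5)
Line 2: carelessly(3) + through(1) + each(1) + summer(2) = 7 ✓
Line 3: down(1) + to(1) + six(1) + heron(2) = 5 ✓

Line 1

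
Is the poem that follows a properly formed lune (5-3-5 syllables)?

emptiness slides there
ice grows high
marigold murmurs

Yes

Line 1: emptiness(3) + slides(1) + there(1) = 5 ✓
Line 2: ice(1) + grows(1) + high(1) = 3 ✓
Line 3: marigold(3) + murmurs(2) = 5 ✓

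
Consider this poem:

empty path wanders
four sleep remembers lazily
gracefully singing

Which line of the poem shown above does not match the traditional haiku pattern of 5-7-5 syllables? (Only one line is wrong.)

The second line

Line 1: "empty path wanders": 2+1+2 = 5 ✓
Line 2: "four sleep remembers lazily": 1+1+3+3 = 8 (expected 7)
Line 3: "gracefully singing": 3+2 = 5 ✓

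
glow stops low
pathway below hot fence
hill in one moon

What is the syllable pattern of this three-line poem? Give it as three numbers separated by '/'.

3/6/4

Line 1: glow(1) + stops(1) + low(1) = 3
Line 2: pathway(2) + below(2) + hot(1) + fence(1) = 6
Line 3: hill(1) + in(1) + one(1) + moon(1) = 4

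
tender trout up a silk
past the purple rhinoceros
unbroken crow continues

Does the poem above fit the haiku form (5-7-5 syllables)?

No

Line 1: tender (2), trout (1), up (1), a (1), silk (1) → 6 (expected 5)
Line 2: past (1), the (1), purple (2), rhinoceros (4) → 8 (expected 7)
Line 3: unbroken (3), crow (1), continues (3) → 7 (expected 5)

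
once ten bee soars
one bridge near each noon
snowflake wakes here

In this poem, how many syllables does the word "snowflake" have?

2

"snowflake" has 2 syllables.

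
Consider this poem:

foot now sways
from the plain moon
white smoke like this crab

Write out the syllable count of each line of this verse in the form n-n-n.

Line 1: foot(1) + now(1) + sways(1) = 3
Line 2: from(1) + the(1) + plain(1) + moon(1) = 4
Line 3: white(1) + smoke(1) + like(1) + this(1) + crab(1) = 5

3-4-5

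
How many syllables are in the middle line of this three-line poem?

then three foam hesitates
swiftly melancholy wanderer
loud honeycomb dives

The middle line: swiftly(2) + melancholy(4) + wanderer(3) = 9

9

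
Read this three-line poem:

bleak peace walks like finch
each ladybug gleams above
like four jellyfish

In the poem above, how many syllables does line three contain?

Line three: "like four jellyfish": 1+1+3 = 5

5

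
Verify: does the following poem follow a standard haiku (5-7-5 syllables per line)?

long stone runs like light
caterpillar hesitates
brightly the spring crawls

Yes

Line 1: "long stone runs like light": 1+1+1+1+1 = 5 ✓
Line 2: "caterpillar hesitates": 4+3 = 7 ✓
Line 3: "brightly the spring crawls": 2+1+1+1 = 5 ✓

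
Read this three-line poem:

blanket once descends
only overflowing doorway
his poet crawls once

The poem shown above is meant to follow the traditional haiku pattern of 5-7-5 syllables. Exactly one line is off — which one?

Line 1: blanket(2) + once(1) + descends(2) = 5 ✓
Line 2: only(2) + overflowing(4) + doorway(2) = 8 (expected 7)
Line 3: his(1) + poet(2) + crawls(1) + once(1) = 5 ✓

Line 2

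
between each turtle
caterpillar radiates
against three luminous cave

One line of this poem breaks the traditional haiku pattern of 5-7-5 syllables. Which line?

Line 3

Line 1: between(2) + each(1) + turtle(2) = 5 ✓
Line 2: caterpillar(4) + radiates(3) = 7 ✓
Line 3: against(2) + three(1) + luminous(3) + cave(1) = 7 (expected 5)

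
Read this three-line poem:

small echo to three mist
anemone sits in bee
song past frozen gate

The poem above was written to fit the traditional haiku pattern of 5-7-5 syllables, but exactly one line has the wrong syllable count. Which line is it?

Line 1: small(1) + echo(2) + to(1) + three(1) + mist(1) = 6 (expected 5)
Line 2: anemone(4) + sits(1) + in(1) + bee(1) = 7 ✓
Line 3: song(1) + past(1) + frozen(2) + gate(1) = 5 ✓

The first line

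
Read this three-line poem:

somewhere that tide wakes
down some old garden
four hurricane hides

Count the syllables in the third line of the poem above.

The third line: four (1), hurricane (3), hides (1) → 5

5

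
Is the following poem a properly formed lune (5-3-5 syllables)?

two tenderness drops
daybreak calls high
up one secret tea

Line 1: two (1), tenderness (3), drops (1) → 5 ✓
Line 2: daybreak (2), calls (1), high (1) → 4 (expected 3)
Line 3: up (1), one (1), secret (2), tea (1) → 5 ✓

No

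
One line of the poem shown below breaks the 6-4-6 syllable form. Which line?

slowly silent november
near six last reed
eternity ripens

Line 1: "slowly silent november": 2+2+3 = 7 (expected 6)
Line 2: "near six last reed": 1+1+1+1 = 4 ✓
Line 3: "eternity ripens": 4+2 = 6 ✓

The first line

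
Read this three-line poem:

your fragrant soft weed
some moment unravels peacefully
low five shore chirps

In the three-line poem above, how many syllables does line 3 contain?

4

Line 3: low (1), five (1), shore (1), chirps (1) → 4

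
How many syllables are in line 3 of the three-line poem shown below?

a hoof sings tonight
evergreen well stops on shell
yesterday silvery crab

Line 3: yesterday (3), silvery (3), crab (1) → 7

7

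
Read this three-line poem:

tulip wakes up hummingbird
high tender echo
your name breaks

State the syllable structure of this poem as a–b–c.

Line 1: tulip (2), wakes (1), up (1), hummingbird (3) → 7
Line 2: high (1), tender (2), echo (2) → 5
Line 3: your (1), name (1), breaks (1) → 3

7–5–3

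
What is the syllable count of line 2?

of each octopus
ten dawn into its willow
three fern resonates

7

Line 2: ten(1) + dawn(1) + into(2) + its(1) + willow(2) = 7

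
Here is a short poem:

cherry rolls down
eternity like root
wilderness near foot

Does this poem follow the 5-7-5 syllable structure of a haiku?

Line 1: "cherry rolls down": 2+1+1 = 4 (expected 5)
Line 2: "eternity like root": 4+1+1 = 6 (expected 7)
Line 3: "wilderness near foot": 3+1+1 = 5 ✓

No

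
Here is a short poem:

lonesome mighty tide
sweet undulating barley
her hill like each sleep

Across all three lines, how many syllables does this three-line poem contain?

Line 1: "lonesome mighty tide": 2+2+1 = 5
Line 2: "sweet undulating barley": 1+4+2 = 7
Line 3: "her hill like each sleep": 1+1+1+1+1 = 5
Total: 5 + 7 + 5 = 17

17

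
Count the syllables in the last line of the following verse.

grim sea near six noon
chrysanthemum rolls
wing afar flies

4

The last line: wing(1) + afar(2) + flies(1) = 4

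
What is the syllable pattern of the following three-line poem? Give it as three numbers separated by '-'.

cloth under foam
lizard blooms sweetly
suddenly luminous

Line 1: cloth(1) + under(2) + foam(1) = 4
Line 2: lizard(2) + blooms(1) + sweetly(2) = 5
Line 3: suddenly(3) + luminous(3) = 6

4-5-6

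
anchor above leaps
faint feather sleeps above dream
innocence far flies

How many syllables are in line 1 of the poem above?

5

Line 1: anchor (2), above (2), leaps (1) → 5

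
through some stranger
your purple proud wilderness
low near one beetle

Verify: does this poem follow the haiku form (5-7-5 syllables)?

Line 1: "through some stranger": 1+1+2 = 4 (expected 5)
Line 2: "your purple proud wilderness": 1+2+1+3 = 7 ✓
Line 3: "low near one beetle": 1+1+1+2 = 5 ✓

No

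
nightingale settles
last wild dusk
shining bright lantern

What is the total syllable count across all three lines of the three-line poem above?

13

Line 1: "nightingale settles": 3+2 = 5
Line 2: "last wild dusk": 1+1+1 = 3
Line 3: "shining bright lantern": 2+1+2 = 5
Total: 5 + 3 + 5 = 13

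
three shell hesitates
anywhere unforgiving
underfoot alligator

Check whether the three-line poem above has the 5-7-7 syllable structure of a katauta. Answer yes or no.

Yes

Line 1: "three shell hesitates": 1+1+3 = 5 ✓
Line 2: "anywhere unforgiving": 3+4 = 7 ✓
Line 3: "underfoot alligator": 3+4 = 7 ✓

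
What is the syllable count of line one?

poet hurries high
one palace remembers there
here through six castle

5

Line one: poet (2), hurries (2), high (1) → 5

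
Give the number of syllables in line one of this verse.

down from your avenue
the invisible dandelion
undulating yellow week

6

Line one: down (1), from (1), your (1), avenue (3) → 6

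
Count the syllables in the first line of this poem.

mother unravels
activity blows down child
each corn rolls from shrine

The first line: mother (2), unravels (3) → 5

5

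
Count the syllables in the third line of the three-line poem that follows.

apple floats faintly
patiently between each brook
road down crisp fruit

4

The third line: road (1), down (1), crisp (1), fruit (1) → 4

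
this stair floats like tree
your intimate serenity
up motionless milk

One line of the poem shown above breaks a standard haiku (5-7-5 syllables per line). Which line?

The second line

Line 1: this (1), stair (1), floats (1), like (1), tree (1) → 5 ✓
Line 2: your (1), intimate (3), serenity (4) → 8 (expected 7)
Line 3: up (1), motionless (3), milk (1) → 5 ✓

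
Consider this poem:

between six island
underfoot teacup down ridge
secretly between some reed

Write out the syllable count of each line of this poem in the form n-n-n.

5-7-7

Line 1: "between six island": 2+1+2 = 5
Line 2: "underfoot teacup down ridge": 3+2+1+1 = 7
Line 3: "secretly between some reed": 3+2+1+1 = 7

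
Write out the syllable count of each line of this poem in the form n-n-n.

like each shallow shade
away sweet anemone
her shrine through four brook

Line 1: like(1) + each(1) + shallow(2) + shade(1) = 5
Line 2: away(2) + sweet(1) + anemone(4) = 7
Line 3: her(1) + shrine(1) + through(1) + four(1) + brook(1) = 5

5-7-5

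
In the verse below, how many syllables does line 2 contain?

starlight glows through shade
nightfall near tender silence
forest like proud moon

7

Line 2: nightfall(2) + near(1) + tender(2) + silence(2) = 7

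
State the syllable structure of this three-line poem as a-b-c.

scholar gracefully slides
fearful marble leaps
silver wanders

6-5-4

Line 1: "scholar gracefully slides": 2+3+1 = 6
Line 2: "fearful marble leaps": 2+2+1 = 5
Line 3: "silver wanders": 2+2 = 4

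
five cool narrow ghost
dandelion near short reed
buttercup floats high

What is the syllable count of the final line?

5

The final line: "buttercup floats high": 3+1+1 = 5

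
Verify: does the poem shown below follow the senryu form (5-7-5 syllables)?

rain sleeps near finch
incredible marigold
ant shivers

Line 1: "rain sleeps near finch": 1+1+1+1 = 4 (expected 5)
Line 2: "incredible marigold": 4+3 = 7 ✓
Line 3: "ant shivers": 1+2 = 3 (expected 5)

No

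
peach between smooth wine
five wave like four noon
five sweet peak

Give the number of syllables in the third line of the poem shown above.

The third line: "five sweet peak": 1+1+1 = 3

3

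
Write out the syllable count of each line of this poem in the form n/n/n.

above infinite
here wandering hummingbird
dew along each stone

5/7/5

Line 1: above (2), infinite (3) → 5
Line 2: here (1), wandering (3), hummingbird (3) → 7
Line 3: dew (1), along (2), each (1), stone (1) → 5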